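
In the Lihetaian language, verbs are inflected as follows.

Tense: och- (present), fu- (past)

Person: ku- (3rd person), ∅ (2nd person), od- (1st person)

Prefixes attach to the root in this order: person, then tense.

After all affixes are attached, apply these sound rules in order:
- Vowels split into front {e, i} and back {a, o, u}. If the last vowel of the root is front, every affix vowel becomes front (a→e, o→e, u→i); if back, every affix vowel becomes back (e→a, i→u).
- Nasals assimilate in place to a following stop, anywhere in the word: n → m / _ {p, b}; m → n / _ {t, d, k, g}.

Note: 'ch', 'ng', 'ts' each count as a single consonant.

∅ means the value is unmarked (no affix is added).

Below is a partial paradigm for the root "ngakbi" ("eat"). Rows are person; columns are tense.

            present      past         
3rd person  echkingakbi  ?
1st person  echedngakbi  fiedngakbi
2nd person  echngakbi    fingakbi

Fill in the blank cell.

fikingakbi

Attach person 3rd person ku- → kungakbi.
Attach tense past fu- → fukungakbi.
Apply vowel harmony: fukungakbi → fikingakbi.
Nasal assimilation: no change.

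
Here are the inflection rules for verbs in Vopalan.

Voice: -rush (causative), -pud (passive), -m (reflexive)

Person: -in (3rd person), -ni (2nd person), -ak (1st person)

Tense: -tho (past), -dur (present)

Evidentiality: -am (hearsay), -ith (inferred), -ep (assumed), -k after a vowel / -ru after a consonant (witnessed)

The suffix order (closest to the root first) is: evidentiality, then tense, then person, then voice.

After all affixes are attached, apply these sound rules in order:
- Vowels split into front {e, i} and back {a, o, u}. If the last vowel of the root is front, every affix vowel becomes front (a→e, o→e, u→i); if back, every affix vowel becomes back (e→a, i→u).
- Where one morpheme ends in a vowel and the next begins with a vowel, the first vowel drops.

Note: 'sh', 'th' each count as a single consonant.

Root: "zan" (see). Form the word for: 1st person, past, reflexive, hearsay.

Attach evidentiality hearsay -am → zanam.
Attach tense past -tho → zanamtho.
Attach person 1st person -ak → zanamthoak.
Attach voice reflexive -m → zanamthoakm.
Vowel harmony: no change.
Apply vowel deletion: zanamthoakm → zanamthakm.

zanamthakm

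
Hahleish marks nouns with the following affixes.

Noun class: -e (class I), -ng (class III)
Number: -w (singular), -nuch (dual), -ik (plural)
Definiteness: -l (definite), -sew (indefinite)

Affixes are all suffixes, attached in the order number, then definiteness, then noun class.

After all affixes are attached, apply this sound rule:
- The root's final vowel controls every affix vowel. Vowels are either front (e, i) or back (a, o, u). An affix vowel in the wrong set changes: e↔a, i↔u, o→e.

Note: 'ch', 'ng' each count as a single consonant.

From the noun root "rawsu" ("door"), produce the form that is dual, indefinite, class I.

rawsunuchsawa

Attach number dual -nuch → rawsunuch.
Attach definiteness indefinite -sew → rawsunuchsew.
Attach noun class class I -e → rawsunuchsewe.
Apply vowel harmony: rawsunuchsewe → rawsunuchsawa.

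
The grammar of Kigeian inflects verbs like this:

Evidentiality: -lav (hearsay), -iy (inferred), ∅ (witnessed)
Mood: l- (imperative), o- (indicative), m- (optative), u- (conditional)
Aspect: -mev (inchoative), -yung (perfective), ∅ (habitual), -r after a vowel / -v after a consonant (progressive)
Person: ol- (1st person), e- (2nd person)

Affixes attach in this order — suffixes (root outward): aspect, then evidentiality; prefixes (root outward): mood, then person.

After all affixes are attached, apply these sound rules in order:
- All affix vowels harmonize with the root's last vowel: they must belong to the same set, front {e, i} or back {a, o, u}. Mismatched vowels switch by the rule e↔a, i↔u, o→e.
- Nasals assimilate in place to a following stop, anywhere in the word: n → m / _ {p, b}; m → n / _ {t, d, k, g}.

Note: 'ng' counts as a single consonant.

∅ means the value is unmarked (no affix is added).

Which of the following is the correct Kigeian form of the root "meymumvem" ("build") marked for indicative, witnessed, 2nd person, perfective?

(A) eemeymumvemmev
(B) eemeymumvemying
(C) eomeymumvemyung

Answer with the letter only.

B

Attach mood indicative o- → omeymumvem.
Attach person 2nd person e- → eomeymumvem.
Attach aspect perfective -yung → eomeymumvemyung.
evidentiality = witnessed: zero marking, form stays eomeymumvemyung.
Apply vowel harmony: eomeymumvemyung → eemeymumvemying.
Nasal assimilation: no change.
So the correct form is eemeymumvemying, option (B).
(C) eomeymumvemyung is wrong: it fails to apply the sound rule(s).
(A) eemeymumvemmev is wrong: it uses inchoative instead of perfective for aspect.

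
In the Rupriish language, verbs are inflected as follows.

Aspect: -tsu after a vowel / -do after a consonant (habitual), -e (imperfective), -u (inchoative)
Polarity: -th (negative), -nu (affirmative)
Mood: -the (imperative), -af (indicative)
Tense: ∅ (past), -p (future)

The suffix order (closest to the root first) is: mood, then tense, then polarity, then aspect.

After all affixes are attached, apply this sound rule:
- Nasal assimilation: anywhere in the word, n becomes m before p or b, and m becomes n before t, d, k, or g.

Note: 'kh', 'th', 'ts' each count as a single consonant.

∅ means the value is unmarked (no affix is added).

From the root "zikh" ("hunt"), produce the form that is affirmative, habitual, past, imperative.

Attach mood imperative -the → zikhthe.
tense = past: zero marking, form stays zikhthe.
Attach polarity affirmative -nu → zikhthenu.
Attach aspect habitual -tsu (after vowel 'u') → zikhthenutsu.
Nasal assimilation: no change.

zikhthenutsu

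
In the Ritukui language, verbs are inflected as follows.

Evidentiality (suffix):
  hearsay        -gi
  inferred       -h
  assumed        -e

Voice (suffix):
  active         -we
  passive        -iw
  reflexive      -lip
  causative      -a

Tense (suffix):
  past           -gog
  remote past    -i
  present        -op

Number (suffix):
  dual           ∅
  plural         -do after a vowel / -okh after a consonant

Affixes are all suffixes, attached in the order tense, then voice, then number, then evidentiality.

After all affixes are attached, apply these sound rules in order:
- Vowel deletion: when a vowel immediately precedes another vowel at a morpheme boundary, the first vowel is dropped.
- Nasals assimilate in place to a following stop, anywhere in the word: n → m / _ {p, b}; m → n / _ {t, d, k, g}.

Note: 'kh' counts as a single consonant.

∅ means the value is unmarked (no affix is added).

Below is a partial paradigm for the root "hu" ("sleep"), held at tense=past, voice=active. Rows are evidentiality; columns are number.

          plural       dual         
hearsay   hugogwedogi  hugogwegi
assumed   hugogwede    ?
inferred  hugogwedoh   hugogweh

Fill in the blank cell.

Attach tense past -gog → hugog.
Attach voice active -we → hugogwe.
number = dual: zero marking, form stays hugogwe.
Attach evidentiality assumed -e → hugogwee.
Apply vowel deletion: hugogwee → hugogwe.
Nasal assimilation: no change.

hugogwe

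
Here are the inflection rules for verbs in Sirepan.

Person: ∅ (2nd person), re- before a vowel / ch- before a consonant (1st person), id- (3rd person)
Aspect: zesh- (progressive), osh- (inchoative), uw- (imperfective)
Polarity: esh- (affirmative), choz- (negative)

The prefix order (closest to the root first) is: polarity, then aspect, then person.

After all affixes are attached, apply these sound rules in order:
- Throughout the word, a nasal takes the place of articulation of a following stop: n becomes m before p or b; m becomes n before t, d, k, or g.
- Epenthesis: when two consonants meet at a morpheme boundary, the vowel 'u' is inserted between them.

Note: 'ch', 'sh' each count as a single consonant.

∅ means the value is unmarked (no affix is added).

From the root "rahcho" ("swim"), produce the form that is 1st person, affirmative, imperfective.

Attach polarity affirmative esh- → eshrahcho.
Attach aspect imperfective uw- → uweshrahcho.
Attach person 1st person re- (before vowel 'u') → reuweshrahcho.
Nasal assimilation: no change.
Apply epenthesis: reuweshrahcho → reuweshurahcho.

reuweshurahcho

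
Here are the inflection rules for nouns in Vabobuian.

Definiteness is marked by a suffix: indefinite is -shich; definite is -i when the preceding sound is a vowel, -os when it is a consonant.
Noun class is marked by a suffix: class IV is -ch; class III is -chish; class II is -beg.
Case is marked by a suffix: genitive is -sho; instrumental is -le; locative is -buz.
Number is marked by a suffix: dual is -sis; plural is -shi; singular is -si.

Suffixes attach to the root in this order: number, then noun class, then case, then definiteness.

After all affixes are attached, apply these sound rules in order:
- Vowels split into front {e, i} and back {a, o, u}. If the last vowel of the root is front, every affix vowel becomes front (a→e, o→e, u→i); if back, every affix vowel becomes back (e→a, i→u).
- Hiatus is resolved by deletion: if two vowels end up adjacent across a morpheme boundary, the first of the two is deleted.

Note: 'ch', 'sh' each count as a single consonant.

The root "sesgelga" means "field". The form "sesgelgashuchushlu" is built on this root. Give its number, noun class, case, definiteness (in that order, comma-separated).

Segment: sesgelga-shi-chish-le-i.
number: -shi → plural.
noun class: -chish → class III.
case: -le → instrumental.
definiteness: -i/os → definite.

plural, class III, instrumental, definite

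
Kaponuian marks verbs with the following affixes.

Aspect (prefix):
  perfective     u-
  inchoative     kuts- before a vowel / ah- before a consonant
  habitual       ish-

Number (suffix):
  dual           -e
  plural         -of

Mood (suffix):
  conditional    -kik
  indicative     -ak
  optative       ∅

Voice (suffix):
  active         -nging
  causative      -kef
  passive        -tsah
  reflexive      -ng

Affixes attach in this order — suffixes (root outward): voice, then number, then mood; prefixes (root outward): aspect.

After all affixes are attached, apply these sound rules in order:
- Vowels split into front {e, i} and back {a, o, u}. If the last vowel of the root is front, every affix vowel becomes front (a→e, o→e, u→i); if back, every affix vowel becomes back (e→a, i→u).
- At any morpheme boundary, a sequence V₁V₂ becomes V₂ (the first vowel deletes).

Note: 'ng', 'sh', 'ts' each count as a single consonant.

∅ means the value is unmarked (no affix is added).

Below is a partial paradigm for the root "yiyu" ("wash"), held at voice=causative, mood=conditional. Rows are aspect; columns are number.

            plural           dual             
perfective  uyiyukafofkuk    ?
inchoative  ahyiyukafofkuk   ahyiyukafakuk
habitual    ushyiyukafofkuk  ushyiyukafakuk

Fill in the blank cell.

Attach voice causative -kef → yiyukef.
Attach number dual -e → yiyukefe.
Attach mood conditional -kik → yiyukefekik.
Attach aspect perfective u- → uyiyukefekik.
Apply vowel harmony: uyiyukefekik → uyiyukafakuk.
Vowel deletion: no change.

uyiyukafakuk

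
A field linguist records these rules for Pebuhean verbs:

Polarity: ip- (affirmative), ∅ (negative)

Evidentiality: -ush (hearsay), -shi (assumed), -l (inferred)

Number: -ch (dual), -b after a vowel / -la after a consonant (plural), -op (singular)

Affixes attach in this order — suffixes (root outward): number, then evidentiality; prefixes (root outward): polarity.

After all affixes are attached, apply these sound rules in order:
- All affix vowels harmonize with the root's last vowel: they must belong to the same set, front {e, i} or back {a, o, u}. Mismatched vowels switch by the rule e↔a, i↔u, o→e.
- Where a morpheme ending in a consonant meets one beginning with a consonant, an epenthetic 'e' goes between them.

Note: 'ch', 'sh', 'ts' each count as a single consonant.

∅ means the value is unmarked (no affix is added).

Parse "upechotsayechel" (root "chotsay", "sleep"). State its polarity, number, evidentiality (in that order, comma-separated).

affirmative, dual, inferred

Segment: ip-chotsay-ch-l.
polarity: ip- → affirmative.
number: -ch → dual.
evidentiality: -l → inferred.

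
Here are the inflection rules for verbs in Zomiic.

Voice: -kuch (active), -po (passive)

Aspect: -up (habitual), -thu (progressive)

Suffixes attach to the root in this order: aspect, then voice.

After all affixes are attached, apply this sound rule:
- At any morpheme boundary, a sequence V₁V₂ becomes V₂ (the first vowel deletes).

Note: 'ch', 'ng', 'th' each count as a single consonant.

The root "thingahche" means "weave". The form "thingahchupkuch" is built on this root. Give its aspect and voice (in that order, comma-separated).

Segment: thingahche-up-kuch.
aspect: -up → habitual.
voice: -kuch → active.

habitual, active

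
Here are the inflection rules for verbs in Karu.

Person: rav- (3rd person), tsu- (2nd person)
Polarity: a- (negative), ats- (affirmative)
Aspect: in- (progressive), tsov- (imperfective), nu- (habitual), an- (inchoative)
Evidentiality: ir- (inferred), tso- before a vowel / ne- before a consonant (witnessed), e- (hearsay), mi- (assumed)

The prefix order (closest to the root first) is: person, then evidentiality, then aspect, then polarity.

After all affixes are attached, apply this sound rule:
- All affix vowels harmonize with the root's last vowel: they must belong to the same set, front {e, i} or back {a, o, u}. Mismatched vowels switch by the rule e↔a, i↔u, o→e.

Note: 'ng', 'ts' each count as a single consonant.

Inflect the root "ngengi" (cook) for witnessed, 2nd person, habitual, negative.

Attach person 2nd person tsu- → tsungengi.
Attach evidentiality witnessed ne- (before consonant 'ts') → netsungengi.
Attach aspect habitual nu- → nunetsungengi.
Attach polarity negative a- → anunetsungengi.
Apply vowel harmony: anunetsungengi → eninetsingengi.

eninetsingengi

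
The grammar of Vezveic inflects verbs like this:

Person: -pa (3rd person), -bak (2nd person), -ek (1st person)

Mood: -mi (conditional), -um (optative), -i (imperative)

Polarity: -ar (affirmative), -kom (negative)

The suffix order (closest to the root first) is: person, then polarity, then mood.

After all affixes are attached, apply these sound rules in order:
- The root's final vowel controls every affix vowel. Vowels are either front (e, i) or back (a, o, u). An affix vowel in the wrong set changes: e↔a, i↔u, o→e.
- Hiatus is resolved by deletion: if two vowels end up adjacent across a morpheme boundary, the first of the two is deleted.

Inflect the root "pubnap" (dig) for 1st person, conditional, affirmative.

Attach person 1st person -ek → pubnapek.
Attach polarity affirmative -ar → pubnapekar.
Attach mood conditional -mi → pubnapekarmi.
Apply vowel harmony: pubnapekarmi → pubnapakarmu.
Vowel deletion: no change.

pubnapakarmu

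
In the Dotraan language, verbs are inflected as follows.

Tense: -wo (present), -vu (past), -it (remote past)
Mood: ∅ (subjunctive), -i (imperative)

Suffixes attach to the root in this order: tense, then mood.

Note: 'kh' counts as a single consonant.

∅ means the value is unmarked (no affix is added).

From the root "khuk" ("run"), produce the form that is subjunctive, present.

khukwo

Attach tense present -wo → khukwo.
mood = subjunctive: zero marking, form stays khukwo.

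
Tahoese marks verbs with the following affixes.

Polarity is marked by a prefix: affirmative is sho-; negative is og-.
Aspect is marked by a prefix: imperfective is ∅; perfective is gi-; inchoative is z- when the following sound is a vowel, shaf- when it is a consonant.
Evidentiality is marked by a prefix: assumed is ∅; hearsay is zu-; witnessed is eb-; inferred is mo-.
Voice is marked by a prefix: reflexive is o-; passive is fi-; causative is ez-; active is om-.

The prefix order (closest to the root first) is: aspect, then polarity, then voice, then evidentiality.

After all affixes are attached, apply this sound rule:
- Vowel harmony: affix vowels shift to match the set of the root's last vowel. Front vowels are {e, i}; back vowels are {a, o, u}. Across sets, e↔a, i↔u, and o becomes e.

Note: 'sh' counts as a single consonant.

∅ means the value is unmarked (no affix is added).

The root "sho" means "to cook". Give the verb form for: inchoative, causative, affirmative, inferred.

moazshoshafsho

Attach aspect inchoative shaf- (before consonant 'sh') → shafsho.
Attach polarity affirmative sho- → shoshafsho.
Attach voice causative ez- → ezshoshafsho.
Attach evidentiality inferred mo- → moezshoshafsho.
Apply vowel harmony: moezshoshafsho → moazshoshafsho.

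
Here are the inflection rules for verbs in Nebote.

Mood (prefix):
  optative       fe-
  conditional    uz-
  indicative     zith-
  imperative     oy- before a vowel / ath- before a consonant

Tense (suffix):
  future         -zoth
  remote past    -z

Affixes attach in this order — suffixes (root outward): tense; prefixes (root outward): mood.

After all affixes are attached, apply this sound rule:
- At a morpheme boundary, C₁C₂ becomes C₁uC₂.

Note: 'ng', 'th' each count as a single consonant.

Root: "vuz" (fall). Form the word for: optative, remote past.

Attach tense remote past -z → vuzz.
Attach mood optative fe- → fevuzz.
Apply epenthesis: fevuzz → fevuzuz.

fevuzuz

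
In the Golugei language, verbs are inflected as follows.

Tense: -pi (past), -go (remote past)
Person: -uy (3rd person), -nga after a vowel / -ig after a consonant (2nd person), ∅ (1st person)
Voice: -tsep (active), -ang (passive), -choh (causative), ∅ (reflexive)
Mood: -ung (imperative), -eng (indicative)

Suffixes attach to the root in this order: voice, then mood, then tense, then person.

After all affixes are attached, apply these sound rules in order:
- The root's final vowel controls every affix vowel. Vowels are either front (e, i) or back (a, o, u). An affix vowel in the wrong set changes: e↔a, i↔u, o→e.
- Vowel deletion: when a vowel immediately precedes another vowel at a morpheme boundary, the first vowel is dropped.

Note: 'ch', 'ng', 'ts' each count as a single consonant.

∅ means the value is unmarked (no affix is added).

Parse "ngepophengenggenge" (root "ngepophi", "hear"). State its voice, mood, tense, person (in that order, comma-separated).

passive, indicative, remote past, 2nd person

Segment: ngepophi-ang-eng-go-nga.
voice: -ang → passive.
mood: -eng → indicative.
tense: -go → remote past.
person: -nga/ig → 2nd person.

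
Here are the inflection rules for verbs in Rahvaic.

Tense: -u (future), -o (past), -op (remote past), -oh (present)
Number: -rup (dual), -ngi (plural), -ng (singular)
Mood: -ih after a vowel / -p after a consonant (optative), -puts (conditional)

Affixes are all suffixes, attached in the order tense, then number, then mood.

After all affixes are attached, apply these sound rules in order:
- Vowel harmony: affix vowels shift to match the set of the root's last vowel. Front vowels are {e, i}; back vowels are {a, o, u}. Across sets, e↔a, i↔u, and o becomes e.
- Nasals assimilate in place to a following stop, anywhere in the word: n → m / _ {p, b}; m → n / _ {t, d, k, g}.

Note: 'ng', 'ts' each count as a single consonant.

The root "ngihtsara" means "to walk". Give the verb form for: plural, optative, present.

Attach tense present -oh → ngihtsaraoh.
Attach number plural -ngi → ngihtsaraohngi.
Attach mood optative -ih (after vowel 'i') → ngihtsaraohngiih.
Apply vowel harmony: ngihtsaraohngiih → ngihtsaraohnguuh.
Nasal assimilation: no change.

ngihtsaraohnguuh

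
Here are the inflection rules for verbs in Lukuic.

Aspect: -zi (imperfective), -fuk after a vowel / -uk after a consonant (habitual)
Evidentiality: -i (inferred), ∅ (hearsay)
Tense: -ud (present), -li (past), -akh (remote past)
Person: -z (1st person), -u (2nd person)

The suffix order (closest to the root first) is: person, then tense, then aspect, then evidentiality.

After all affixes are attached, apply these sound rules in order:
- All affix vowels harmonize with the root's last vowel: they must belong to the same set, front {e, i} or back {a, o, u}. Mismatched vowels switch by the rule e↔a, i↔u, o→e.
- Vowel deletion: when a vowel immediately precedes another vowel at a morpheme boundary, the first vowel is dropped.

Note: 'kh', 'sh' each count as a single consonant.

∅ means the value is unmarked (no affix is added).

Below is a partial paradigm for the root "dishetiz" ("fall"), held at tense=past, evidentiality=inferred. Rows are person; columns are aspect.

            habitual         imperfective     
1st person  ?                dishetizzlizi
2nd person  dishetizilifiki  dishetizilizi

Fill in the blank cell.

dishetizzlifiki

Attach person 1st person -z → dishetizz.
Attach tense past -li → dishetizzli.
Attach aspect habitual -fuk (after vowel 'i') → dishetizzlifuk.
Attach evidentiality inferred -i → dishetizzlifuki.
Apply vowel harmony: dishetizzlifuki → dishetizzlifiki.
Vowel deletion: no change.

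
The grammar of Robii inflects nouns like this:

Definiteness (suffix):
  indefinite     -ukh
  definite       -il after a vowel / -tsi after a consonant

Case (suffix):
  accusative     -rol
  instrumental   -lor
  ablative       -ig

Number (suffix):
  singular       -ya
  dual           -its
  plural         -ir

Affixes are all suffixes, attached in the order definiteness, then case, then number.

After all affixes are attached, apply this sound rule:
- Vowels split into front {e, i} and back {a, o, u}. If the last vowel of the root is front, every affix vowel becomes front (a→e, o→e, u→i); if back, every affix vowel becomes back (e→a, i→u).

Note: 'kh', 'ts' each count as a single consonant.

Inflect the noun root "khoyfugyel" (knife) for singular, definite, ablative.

Attach definiteness definite -tsi (after consonant 'l') → khoyfugyeltsi.
Attach case ablative -ig → khoyfugyeltsiig.
Attach number singular -ya → khoyfugyeltsiigya.
Apply vowel harmony: khoyfugyeltsiigya → khoyfugyeltsiigye.

khoyfugyeltsiigye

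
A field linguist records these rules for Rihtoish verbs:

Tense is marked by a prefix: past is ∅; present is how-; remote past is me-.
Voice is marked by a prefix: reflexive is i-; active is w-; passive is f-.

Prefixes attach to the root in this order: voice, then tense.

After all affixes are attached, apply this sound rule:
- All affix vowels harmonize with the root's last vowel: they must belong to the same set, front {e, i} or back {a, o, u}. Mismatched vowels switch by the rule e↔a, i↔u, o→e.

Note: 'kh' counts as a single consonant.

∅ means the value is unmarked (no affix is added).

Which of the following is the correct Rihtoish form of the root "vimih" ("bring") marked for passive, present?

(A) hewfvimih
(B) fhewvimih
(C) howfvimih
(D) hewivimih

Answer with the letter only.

Attach voice passive f- → fvimih.
Attach tense present how- → howfvimih.
Apply vowel harmony: howfvimih → hewfvimih.
So the correct form is hewfvimih, option (A).
(B) fhewvimih is wrong: it has the affixes in the wrong order.
(D) hewivimih is wrong: it uses reflexive instead of passive for voice.
(C) howfvimih is wrong: it fails to apply the sound rule(s).

A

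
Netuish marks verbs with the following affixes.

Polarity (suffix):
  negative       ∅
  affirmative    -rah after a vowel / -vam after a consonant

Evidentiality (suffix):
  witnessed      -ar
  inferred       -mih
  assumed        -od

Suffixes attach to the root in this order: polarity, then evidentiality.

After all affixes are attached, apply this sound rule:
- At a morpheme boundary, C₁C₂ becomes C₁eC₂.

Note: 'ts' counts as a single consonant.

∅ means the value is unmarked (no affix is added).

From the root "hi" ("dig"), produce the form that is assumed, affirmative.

Attach polarity affirmative -rah (after vowel 'i') → hirah.
Attach evidentiality assumed -od → hirahod.
Epenthesis: no change.

hirahod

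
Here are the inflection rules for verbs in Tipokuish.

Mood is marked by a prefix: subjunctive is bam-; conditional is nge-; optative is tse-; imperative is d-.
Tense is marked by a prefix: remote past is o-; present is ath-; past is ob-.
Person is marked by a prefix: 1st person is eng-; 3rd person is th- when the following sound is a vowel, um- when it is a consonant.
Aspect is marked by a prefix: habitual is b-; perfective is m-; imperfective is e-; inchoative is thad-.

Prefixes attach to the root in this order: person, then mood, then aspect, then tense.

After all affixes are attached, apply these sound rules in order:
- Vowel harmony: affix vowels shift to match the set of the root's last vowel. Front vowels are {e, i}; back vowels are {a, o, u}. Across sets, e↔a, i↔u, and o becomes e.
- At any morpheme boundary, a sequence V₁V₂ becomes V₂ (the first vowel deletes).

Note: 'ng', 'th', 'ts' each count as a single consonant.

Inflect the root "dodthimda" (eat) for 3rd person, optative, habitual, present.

Attach person 3rd person um- (before consonant 'd') → umdodthimda.
Attach mood optative tse- → tseumdodthimda.
Attach aspect habitual b- → btseumdodthimda.
Attach tense present ath- → athbtseumdodthimda.
Apply vowel harmony: athbtseumdodthimda → athbtsaumdodthimda.
Apply vowel deletion: athbtsaumdodthimda → athbtsumdodthimda.

athbtsumdodthimda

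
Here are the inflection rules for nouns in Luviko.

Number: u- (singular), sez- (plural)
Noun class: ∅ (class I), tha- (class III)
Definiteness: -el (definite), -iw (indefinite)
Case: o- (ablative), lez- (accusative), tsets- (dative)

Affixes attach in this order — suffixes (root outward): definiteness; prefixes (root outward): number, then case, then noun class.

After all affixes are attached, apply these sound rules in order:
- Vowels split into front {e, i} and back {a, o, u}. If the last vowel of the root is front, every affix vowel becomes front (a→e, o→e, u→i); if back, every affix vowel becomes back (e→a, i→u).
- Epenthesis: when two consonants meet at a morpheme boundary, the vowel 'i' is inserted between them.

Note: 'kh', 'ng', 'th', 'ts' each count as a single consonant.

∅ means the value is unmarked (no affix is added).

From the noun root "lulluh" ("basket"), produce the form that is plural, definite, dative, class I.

Attach definiteness definite -el → lulluhel.
Attach number plural sez- → sezlulluhel.
Attach case dative tsets- → tsetssezlulluhel.
noun class = class I: zero marking, form stays tsetssezlulluhel.
Apply vowel harmony: tsetssezlulluhel → tsatssazlulluhal.
Apply epenthesis: tsatssazlulluhal → tsatsisazilulluhal.

tsatsisazilulluhal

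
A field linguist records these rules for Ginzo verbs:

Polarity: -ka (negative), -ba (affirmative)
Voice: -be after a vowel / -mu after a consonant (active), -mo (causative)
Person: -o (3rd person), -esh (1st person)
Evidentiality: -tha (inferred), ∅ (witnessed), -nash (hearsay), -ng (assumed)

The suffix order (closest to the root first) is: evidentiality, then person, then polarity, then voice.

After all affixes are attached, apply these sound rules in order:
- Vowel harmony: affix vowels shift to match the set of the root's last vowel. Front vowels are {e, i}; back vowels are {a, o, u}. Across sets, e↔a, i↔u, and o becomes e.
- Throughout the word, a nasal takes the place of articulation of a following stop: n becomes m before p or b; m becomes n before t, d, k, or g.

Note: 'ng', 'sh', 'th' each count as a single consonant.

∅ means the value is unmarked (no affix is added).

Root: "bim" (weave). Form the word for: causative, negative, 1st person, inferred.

Attach evidentiality inferred -tha → bimtha.
Attach person 1st person -esh → bimthaesh.
Attach polarity negative -ka → bimthaeshka.
Attach voice causative -mo → bimthaeshkamo.
Apply vowel harmony: bimthaeshkamo → bimtheeshkeme.
Nasal assimilation: no change.

bimtheeshkeme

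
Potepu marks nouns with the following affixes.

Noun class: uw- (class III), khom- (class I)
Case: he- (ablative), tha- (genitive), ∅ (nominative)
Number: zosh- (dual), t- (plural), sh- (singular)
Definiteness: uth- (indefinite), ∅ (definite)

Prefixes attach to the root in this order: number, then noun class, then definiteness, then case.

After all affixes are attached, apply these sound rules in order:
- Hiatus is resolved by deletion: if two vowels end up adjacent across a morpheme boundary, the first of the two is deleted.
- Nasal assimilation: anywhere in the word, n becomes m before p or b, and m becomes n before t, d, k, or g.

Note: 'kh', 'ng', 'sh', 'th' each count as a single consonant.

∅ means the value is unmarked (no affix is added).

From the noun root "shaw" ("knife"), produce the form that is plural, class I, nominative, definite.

Attach number plural t- → tshaw.
Attach noun class class I khom- → khomtshaw.
definiteness = definite: zero marking, form stays khomtshaw.
case = nominative: zero marking, form stays khomtshaw.
Vowel deletion: no change.
Apply nasal assimilation: khomtshaw → khontshaw.

khontshaw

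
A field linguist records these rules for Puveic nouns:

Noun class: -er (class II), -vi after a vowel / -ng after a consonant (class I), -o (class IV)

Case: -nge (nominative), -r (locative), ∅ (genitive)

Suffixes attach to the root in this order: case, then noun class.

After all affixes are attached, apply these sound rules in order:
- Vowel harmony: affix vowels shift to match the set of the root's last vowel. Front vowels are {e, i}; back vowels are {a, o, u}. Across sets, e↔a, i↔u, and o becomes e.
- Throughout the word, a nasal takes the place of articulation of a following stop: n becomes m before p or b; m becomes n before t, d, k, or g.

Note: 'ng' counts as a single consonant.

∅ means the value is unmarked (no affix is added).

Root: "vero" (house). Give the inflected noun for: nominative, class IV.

Attach case nominative -nge → veronge.
Attach noun class class IV -o → verongeo.
Apply vowel harmony: verongeo → verongao.
Nasal assimilation: no change.

verongao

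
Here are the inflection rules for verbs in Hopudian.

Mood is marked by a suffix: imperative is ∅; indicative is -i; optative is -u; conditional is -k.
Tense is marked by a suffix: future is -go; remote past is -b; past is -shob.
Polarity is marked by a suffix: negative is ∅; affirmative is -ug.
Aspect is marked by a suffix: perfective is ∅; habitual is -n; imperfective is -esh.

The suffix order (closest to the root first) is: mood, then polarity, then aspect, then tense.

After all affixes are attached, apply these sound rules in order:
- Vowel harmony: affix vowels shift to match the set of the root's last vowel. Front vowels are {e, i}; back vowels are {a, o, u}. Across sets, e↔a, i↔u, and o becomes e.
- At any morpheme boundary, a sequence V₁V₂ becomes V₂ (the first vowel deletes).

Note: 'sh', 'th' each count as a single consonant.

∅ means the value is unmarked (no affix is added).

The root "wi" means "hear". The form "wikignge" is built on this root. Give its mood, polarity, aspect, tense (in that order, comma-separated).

Segment: wi-k-ug-n-go.
mood: -k → conditional.
polarity: -ug → affirmative.
aspect: -n → habitual.
tense: -go → future.

conditional, affirmative, habitual, future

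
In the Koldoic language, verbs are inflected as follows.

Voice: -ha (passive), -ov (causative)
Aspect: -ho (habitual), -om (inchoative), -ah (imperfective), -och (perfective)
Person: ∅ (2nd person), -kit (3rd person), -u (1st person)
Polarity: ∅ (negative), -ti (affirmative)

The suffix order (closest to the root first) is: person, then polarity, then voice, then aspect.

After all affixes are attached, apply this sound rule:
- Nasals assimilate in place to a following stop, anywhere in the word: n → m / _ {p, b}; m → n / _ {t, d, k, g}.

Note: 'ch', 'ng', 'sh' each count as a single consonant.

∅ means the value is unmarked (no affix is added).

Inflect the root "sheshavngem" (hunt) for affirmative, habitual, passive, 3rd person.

Attach person 3rd person -kit → sheshavngemkit.
Attach polarity affirmative -ti → sheshavngemkitti.
Attach voice passive -ha → sheshavngemkittiha.
Attach aspect habitual -ho → sheshavngemkittihaho.
Apply nasal assimilation: sheshavngemkittihaho → sheshavngenkittihaho.

sheshavngenkittihaho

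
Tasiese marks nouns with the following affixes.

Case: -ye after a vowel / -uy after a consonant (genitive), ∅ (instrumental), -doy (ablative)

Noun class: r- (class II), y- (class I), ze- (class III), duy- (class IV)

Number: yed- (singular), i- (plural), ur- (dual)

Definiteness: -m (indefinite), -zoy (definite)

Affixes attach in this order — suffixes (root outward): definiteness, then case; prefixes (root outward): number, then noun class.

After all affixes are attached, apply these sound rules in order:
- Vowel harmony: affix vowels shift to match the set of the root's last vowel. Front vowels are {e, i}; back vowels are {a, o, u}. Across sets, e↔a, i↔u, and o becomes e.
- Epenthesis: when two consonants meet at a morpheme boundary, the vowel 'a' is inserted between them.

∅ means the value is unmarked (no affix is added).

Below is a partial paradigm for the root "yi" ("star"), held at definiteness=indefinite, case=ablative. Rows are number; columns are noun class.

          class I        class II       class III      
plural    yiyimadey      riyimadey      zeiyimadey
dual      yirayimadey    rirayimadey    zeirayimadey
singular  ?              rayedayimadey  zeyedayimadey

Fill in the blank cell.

yayedayimadey

Attach number singular yed- → yedyi.
Attach definiteness indefinite -m → yedyim.
Attach noun class class I y- → yyedyim.
Attach case ablative -doy → yyedyimdoy.
Apply vowel harmony: yyedyimdoy → yyedyimdey.
Apply epenthesis: yyedyimdey → yayedayimadey.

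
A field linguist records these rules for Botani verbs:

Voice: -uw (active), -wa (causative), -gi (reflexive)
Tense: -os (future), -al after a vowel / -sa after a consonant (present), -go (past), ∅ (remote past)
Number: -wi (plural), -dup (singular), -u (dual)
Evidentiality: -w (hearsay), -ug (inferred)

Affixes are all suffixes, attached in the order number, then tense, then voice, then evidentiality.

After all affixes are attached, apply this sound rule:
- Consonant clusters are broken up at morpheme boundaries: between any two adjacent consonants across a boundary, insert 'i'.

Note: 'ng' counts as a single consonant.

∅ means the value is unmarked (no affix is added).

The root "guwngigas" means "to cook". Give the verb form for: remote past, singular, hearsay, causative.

guwngigasidupiwaw

Attach number singular -dup → guwngigasdup.
tense = remote past: zero marking, form stays guwngigasdup.
Attach voice causative -wa → guwngigasdupwa.
Attach evidentiality hearsay -w → guwngigasdupwaw.
Apply epenthesis: guwngigasdupwaw → guwngigasidupiwaw.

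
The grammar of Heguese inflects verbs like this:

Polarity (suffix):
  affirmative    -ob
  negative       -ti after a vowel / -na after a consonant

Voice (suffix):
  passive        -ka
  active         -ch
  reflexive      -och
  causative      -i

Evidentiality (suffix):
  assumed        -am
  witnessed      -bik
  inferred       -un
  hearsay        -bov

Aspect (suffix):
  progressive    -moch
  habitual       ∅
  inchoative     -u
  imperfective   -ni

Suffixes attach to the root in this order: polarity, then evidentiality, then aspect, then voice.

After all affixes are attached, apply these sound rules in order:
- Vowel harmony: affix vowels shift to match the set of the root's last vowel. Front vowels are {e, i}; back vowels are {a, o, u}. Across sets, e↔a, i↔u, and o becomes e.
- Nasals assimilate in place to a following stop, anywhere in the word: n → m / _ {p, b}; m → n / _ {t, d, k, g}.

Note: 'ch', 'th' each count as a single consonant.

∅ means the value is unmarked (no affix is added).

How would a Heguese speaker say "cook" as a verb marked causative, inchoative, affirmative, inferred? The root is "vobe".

vobeebinii

Attach polarity affirmative -ob → vobeob.
Attach evidentiality inferred -un → vobeobun.
Attach aspect inchoative -u → vobeobunu.
Attach voice causative -i → vobeobunui.
Apply vowel harmony: vobeobunui → vobeebinii.
Nasal assimilation: no change.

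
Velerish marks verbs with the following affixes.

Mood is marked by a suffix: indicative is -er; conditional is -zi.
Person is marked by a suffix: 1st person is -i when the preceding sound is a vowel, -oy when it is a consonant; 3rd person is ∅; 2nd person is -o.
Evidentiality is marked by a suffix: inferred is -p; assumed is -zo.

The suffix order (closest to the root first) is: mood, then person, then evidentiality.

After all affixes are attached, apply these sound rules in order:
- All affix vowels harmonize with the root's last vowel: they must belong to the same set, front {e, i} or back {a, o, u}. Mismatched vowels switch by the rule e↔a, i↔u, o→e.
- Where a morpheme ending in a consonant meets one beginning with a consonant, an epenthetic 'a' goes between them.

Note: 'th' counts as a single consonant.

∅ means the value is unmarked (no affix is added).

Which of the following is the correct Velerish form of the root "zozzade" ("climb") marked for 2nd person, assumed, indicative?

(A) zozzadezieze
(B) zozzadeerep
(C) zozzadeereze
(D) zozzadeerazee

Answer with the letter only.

C

Attach mood indicative -er → zozzadeer.
Attach person 2nd person -o → zozzadeero.
Attach evidentiality assumed -zo → zozzadeerozo.
Apply vowel harmony: zozzadeerozo → zozzadeereze.
Epenthesis: no change.
So the correct form is zozzadeereze, option (C).
(D) zozzadeerazee is wrong: it has the affixes in the wrong order.
(A) zozzadezieze is wrong: it uses conditional instead of indicative for mood.
(B) zozzadeerep is wrong: it uses inferred instead of assumed for evidentiality.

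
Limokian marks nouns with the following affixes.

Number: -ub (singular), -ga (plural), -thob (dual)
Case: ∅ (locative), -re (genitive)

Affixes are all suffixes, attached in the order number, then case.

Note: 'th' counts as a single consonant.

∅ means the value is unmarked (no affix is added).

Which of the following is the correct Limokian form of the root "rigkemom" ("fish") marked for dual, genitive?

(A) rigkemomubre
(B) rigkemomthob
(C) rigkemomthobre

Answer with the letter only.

Attach number dual -thob → rigkemomthob.
Attach case genitive -re → rigkemomthobre.
So the correct form is rigkemomthobre, option (C).
(A) rigkemomubre is wrong: it uses singular instead of dual for number.
(B) rigkemomthob is wrong: it uses locative instead of genitive for case.

C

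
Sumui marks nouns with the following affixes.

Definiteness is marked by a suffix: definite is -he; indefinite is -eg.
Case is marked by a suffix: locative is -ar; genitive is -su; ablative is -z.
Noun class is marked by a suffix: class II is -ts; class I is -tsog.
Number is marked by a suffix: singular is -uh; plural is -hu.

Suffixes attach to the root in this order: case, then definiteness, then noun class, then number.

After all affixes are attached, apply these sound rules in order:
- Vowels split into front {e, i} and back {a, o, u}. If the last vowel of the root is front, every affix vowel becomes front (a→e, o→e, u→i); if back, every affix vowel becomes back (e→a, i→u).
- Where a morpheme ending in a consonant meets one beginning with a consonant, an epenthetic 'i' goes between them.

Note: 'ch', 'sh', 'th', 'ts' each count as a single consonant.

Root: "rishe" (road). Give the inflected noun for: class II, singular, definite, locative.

risheerihetsih

Attach case locative -ar → rishear.
Attach definiteness definite -he → rishearhe.
Attach noun class class II -ts → rishearhets.
Attach number singular -uh → rishearhetsuh.
Apply vowel harmony: rishearhetsuh → risheerhetsih.
Apply epenthesis: risheerhetsih → risheerihetsih.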